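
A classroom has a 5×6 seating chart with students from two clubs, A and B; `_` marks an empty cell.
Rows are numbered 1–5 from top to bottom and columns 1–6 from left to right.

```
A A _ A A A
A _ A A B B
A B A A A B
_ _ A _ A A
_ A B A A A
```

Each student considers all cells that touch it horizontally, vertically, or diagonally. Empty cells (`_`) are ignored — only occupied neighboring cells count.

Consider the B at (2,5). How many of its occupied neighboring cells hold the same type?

2

Occupied neighbors of (2,5): (1,4)=A, (1,5)=A, (1,6)=A, (2,4)=A, (2,6)=B, (3,4)=A, (3,5)=A, (3,6)=B.
Same type (B): 2 of 8.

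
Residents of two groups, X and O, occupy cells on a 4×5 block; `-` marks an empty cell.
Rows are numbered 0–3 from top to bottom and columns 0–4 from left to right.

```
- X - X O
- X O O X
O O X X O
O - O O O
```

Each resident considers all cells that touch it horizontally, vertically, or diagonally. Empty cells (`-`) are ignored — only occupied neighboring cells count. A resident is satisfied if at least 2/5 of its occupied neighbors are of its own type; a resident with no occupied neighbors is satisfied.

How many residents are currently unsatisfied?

5

(0,1)X 1/2 ok
(0,3)X 1/4 unhappy
(0,4)O 1/3 unhappy
(1,1)X 2/5 ok
(1,2)O 2/7 unhappy
(1,3)O 3/7 ok
(1,4)X 2/5 ok
(2,0)O 2/3 ok
(2,1)O 4/6 ok
(2,2)X 2/7 unhappy
(2,3)X 2/8 unhappy
(2,4)O 3/5 ok
(3,0)O 2/2 ok
(3,2)O 2/4 ok
(3,3)O 3/5 ok
(3,4)O 2/3 ok
Unsatisfied: (0,3), (0,4), (1,2), (2,2), (2,3) — 5 in total.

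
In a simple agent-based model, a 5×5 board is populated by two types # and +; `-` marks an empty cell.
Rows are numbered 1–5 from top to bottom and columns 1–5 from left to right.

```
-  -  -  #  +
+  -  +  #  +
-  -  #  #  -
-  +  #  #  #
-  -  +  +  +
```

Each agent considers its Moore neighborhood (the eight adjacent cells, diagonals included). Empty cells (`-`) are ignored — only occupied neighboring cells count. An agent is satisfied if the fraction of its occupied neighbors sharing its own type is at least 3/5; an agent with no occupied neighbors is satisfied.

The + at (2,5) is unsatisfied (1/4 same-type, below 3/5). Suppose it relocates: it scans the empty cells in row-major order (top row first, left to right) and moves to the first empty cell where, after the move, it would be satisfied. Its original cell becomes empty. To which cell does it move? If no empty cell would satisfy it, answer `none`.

(1,1)

Vacating (2,5). Empty cells in order:
  (1,1): 1/1 same-type → satisfied — stop here.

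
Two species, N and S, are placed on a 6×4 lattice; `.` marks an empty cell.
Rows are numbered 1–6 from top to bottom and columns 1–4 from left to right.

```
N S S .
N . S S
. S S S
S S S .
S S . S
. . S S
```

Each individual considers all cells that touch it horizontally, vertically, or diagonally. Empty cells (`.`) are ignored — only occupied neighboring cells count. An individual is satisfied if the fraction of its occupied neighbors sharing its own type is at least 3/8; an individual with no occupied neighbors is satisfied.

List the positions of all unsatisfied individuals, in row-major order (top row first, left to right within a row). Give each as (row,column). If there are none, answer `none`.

(2,1)

Row 1: (1,1)N 1/2 ✓ · (1,2)S 2/4 ✓ · (1,3)S 3/3 ✓
Row 2: (2,1)N 1/3 ✗ · (2,3)S 6/6 ✓ · (2,4)S 4/4 ✓
Row 3: (3,2)S 5/6 ✓ · (3,3)S 6/6 ✓ · (3,4)S 4/4 ✓
Row 4: (4,1)S 4/4 ✓ · (4,2)S 6/6 ✓ · (4,3)S 6/6 ✓
Row 5: (5,1)S 3/3 ✓ · (5,2)S 5/5 ✓ · (5,4)S 3/3 ✓
Row 6: (6,3)S 3/3 ✓ · (6,4)S 2/2 ✓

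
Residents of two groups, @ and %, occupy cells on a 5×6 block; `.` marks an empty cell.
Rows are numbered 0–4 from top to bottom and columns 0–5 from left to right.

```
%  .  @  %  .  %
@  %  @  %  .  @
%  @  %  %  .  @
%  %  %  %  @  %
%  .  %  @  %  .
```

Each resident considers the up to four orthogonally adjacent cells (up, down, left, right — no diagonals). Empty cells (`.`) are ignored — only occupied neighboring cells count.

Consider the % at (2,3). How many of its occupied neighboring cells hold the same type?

3

Occupied neighbors of (2,3): (1,3)=%, (3,3)=%, (2,2)=%.
Same type (%): 3 of 3.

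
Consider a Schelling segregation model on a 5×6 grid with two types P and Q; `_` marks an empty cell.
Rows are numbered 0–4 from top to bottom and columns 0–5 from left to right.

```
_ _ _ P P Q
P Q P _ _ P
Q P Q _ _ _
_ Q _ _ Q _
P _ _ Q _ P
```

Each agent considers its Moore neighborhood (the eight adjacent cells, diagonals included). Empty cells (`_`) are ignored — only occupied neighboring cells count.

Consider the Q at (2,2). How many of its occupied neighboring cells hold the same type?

2

Occupied neighbors of (2,2): (1,1)=Q, (1,2)=P, (2,1)=P, (3,1)=Q.
Same type (Q): 2 of 4.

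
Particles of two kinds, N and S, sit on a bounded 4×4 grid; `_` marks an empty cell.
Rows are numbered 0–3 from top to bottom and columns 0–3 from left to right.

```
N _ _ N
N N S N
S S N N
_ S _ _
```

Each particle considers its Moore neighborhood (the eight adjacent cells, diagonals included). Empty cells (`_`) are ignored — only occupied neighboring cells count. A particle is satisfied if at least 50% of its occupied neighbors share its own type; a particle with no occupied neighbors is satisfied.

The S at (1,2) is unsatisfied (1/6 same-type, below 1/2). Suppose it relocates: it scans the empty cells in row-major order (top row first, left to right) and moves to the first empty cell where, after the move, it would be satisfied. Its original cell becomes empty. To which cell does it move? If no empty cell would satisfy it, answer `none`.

(3,0)

Vacating (1,2). Empty cells in order:
  (0,1): 0/3 same-type → still unsatisfied.
  (0,2): 0/3 same-type → still unsatisfied.
  (3,0): 3/3 same-type → satisfied — stop here.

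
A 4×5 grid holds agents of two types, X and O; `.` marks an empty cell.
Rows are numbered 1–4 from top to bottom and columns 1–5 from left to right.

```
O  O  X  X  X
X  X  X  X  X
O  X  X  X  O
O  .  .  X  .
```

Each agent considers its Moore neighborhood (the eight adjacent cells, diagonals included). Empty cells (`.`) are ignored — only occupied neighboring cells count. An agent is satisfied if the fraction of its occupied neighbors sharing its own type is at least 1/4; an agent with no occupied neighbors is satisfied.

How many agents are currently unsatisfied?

(1,1)O 1/3 ✓
(1,2)O 1/5 ✗
(1,3)X 4/5 ✓
(1,4)X 5/5 ✓
(1,5)X 3/3 ✓
(2,1)X 2/5 ✓
(2,2)X 5/8 ✓
(2,3)X 7/8 ✓
(2,4)X 7/8 ✓
(2,5)X 4/5 ✓
(3,1)O 1/4 ✓
(3,2)X 4/6 ✓
(3,3)X 6/6 ✓
(3,4)X 5/6 ✓
(3,5)O 0/4 ✗
(4,1)O 1/2 ✓
(4,4)X 2/3 ✓
Unsatisfied: (1,2), (3,5) — 2 in total.

2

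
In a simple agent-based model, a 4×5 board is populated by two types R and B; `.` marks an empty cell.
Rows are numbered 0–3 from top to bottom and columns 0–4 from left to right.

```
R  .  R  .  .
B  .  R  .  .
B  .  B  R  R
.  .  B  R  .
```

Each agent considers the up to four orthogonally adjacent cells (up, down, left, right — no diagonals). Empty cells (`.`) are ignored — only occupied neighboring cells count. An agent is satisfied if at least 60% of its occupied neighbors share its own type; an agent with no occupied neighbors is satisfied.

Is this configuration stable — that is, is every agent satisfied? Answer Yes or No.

No

Row 0: (0,0)R 0/1 not · (0,2)R 1/1 satisfied
Row 1: (1,0)B 1/2 not · (1,2)R 1/2 not
Row 2: (2,0)B 1/1 satisfied · (2,2)B 1/3 not · (2,3)R 2/3 satisfied · (2,4)R 1/1 satisfied
Row 3: (3,2)B 1/2 not · (3,3)R 1/2 not
For instance (0,0) has only 0/1 same-type neighbors, below 3/5.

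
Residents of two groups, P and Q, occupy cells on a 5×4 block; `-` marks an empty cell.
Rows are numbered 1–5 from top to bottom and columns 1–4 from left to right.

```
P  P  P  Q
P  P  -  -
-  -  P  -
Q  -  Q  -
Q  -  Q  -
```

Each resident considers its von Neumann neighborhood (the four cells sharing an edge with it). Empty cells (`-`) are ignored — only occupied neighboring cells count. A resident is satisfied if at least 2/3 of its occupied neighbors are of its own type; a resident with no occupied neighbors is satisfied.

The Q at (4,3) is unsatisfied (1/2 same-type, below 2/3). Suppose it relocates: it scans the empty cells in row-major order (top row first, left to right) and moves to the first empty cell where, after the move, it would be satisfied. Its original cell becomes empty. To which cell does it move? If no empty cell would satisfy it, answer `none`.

(2,4)

Vacating (4,3). Empty cells in order:
  (2,3): 0/3 same-type → still unsatisfied.
  (2,4): 1/1 same-type → satisfied — stop here.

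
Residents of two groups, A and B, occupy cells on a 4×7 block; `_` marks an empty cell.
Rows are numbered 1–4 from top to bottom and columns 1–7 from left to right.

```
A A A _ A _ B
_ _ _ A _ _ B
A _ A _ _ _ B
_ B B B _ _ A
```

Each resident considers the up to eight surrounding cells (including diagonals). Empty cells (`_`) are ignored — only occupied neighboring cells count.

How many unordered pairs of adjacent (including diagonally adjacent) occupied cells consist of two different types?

5

Scan each occupied cell's neighbors to the right and below (and the two forward diagonals) so each pair is counted once.
From row 1: 0 unlike of 5 pairs (running 0/5).
From row 2: 0 unlike of 2 pairs (running 0/7).
From row 3: 5 unlike of 5 pairs (running 5/12).
From row 4: 0 unlike of 2 pairs (running 5/14).
Total adjacent occupied pairs: 14; unlike-type pairs: 5.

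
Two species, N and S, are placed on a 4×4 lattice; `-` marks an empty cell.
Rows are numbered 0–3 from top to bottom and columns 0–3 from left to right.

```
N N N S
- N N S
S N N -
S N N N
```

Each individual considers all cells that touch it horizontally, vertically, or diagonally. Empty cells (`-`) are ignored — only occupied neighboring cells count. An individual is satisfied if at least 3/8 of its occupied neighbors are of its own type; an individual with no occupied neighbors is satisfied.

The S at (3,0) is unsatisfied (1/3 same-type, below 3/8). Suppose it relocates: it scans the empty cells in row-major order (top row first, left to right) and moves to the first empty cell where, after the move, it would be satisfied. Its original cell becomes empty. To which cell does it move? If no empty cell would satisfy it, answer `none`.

Vacating (3,0). Empty cells in order:
  (1,0): 1/5 same-type → still unsatisfied.
  (2,3): 1/5 same-type → still unsatisfied.

none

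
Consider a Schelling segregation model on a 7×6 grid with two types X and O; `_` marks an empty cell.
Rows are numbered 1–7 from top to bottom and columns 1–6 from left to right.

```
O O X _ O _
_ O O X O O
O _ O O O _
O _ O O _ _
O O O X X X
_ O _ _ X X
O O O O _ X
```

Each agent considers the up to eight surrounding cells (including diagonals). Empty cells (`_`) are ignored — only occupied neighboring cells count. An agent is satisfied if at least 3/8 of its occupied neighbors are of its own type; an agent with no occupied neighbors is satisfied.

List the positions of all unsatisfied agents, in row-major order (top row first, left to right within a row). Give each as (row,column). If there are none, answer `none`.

(1,3), (2,4)

Row 1: (1,1)O 2/2 ✓ · (1,2)O 3/4 ✓ · (1,3)X 1/4 ✗ · (1,5)O 2/3 ✓
Row 2: (2,2)O 5/6 ✓ · (2,3)O 4/6 ✓ · (2,4)X 1/7 ✗ · (2,5)O 4/5 ✓ · (2,6)O 3/3 ✓
Row 3: (3,1)O 2/2 ✓ · (3,3)O 5/6 ✓ · (3,4)O 6/7 ✓ · (3,5)O 4/5 ✓
Row 4: (4,1)O 3/3 ✓ · (4,3)O 5/6 ✓ · (4,4)O 5/7 ✓
Row 5: (5,1)O 3/3 ✓ · (5,2)O 5/5 ✓ · (5,3)O 4/5 ✓ · (5,4)X 2/5 ✓ · (5,5)X 4/5 ✓ · (5,6)X 3/3 ✓
Row 6: (6,2)O 6/6 ✓ · (6,5)X 5/6 ✓ · (6,6)X 4/4 ✓
Row 7: (7,1)O 2/2 ✓ · (7,2)O 3/3 ✓ · (7,3)O 3/3 ✓ · (7,4)O 1/2 ✓ · (7,6)X 2/2 ✓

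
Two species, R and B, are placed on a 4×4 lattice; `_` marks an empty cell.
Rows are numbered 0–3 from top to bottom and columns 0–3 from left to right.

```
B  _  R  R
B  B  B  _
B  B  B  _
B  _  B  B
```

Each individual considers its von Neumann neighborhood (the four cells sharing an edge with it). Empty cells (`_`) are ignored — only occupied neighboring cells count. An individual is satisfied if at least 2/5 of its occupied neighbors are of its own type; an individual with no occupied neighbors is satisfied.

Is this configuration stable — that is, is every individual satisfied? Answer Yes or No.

Yes

(0,0)B 1/1 ok
(0,2)R 1/2 ok
(0,3)R 1/1 ok
(1,0)B 3/3 ok
(1,1)B 3/3 ok
(1,2)B 2/3 ok
(2,0)B 3/3 ok
(2,1)B 3/3 ok
(2,2)B 3/3 ok
(3,0)B 1/1 ok
(3,2)B 2/2 ok
(3,3)B 1/1 ok
All meet the threshold, so the configuration is stable.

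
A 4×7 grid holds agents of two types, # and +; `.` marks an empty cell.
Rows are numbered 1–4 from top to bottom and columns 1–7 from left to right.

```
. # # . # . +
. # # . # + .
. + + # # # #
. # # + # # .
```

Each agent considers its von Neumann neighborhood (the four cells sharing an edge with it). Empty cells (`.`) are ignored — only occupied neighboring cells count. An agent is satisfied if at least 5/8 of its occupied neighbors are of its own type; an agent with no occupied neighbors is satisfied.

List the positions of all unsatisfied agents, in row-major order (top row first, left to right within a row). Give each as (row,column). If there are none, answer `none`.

(2,6), (3,2), (3,3), (3,4), (4,2), (4,3), (4,4)

(1,2)# 2/2 ✓
(1,3)# 2/2 ✓
(1,5)# 1/1 ✓
(1,7)+ 0/0 ✓
(2,2)# 2/3 ✓
(2,3)# 2/3 ✓
(2,5)# 2/3 ✓
(2,6)+ 0/2 ✗
(3,2)+ 1/3 ✗
(3,3)+ 1/4 ✗
(3,4)# 1/3 ✗
(3,5)# 4/4 ✓
(3,6)# 3/4 ✓
(3,7)# 1/1 ✓
(4,2)# 1/2 ✗
(4,3)# 1/3 ✗
(4,4)+ 0/3 ✗
(4,5)# 2/3 ✓
(4,6)# 2/2 ✓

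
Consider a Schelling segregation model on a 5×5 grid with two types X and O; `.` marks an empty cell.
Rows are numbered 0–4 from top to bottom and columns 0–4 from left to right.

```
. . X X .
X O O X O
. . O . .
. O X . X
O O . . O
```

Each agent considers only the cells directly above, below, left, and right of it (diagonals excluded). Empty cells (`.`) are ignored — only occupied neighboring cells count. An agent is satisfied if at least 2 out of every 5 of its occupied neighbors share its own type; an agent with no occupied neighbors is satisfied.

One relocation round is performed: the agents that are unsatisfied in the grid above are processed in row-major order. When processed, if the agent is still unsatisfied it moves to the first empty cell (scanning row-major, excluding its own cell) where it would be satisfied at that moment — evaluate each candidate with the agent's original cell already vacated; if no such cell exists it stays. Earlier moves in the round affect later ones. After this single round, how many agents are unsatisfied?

Initially unsatisfied (in order): (1,0), (1,3), (1,4), (3,2), (3,4), (4,4).
  (1,0) → (0,0).
  (1,3) → (0,1).
  (1,4): now satisfied by earlier moves; stays.
  (3,2) → (0,4).
  (3,4) → (1,0).
  (4,4): now satisfied by earlier moves; stays.
Resulting grid:
X X X X X
X O O . O
. . O . .
. O . . .
O O . . O
Unsatisfied now: (1,1), (1,4).

2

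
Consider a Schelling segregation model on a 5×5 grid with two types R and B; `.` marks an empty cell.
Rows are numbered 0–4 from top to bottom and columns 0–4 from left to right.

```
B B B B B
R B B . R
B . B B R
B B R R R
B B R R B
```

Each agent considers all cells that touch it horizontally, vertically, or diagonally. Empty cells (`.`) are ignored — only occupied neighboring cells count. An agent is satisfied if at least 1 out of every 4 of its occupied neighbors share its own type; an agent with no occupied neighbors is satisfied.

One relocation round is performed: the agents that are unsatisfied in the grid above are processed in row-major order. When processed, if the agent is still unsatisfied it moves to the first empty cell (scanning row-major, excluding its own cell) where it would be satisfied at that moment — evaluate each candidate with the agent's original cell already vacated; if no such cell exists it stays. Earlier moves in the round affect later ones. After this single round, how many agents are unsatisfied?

Initially unsatisfied (in order): (1,0), (4,4).
  (1,0) → (1,3).
  (4,4) → (1,0).
Resulting grid:
B B B B B
B B B R R
B . B B R
B B R R R
B B R R .
All satisfied now.

0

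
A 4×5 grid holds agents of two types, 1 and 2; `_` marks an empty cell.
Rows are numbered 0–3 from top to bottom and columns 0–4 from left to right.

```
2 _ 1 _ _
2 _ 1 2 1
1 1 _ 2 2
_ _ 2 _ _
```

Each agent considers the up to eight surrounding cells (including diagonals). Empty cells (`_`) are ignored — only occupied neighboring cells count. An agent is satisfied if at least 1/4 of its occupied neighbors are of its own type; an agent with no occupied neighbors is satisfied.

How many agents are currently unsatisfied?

Row 0: (0,0)2 1/1 ✓ · (0,2)1 1/2 ✓
Row 1: (1,0)2 1/3 ✓ · (1,2)1 2/4 ✓ · (1,3)2 2/5 ✓ · (1,4)1 0/3 ✗
Row 2: (2,0)1 1/2 ✓ · (2,1)1 2/4 ✓ · (2,3)2 3/5 ✓ · (2,4)2 2/3 ✓
Row 3: (3,2)2 1/2 ✓
Unsatisfied: (1,4) — 1 in total.

1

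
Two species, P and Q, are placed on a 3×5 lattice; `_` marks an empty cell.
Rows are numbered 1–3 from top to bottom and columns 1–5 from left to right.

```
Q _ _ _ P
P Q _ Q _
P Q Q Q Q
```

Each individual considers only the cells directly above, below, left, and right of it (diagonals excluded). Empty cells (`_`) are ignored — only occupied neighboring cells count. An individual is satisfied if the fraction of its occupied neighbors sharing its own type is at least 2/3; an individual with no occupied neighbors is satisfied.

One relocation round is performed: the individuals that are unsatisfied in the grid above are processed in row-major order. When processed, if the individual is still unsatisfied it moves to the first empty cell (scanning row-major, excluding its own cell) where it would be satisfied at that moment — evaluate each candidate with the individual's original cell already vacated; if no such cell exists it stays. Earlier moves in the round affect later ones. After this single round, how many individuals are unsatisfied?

Initially unsatisfied (in order): (1,1), (2,1), (2,2), (3,1).
  (1,1) → (1,2).
  (2,1): no empty cell satisfies it; stays.
  (2,2): now satisfied by earlier moves; stays.
  (3,1): no empty cell satisfies it; stays.
Resulting grid:
_ Q _ _ P
P Q _ Q _
P Q Q Q Q
Unsatisfied now: (2,1), (3,1).

2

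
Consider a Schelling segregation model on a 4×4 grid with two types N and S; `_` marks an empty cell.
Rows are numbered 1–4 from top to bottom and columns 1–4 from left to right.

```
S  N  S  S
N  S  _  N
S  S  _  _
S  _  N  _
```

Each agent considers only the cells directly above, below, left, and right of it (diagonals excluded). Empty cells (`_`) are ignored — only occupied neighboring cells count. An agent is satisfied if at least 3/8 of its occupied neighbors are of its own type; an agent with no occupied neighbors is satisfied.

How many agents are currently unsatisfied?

(1,1)S 0/2 not
(1,2)N 0/3 not
(1,3)S 1/2 satisfied
(1,4)S 1/2 satisfied
(2,1)N 0/3 not
(2,2)S 1/3 not
(2,4)N 0/1 not
(3,1)S 2/3 satisfied
(3,2)S 2/2 satisfied
(4,1)S 1/1 satisfied
(4,3)N 0/0 satisfied
Unsatisfied: (1,1), (1,2), (2,1), (2,2), (2,4) — 5 in total.

5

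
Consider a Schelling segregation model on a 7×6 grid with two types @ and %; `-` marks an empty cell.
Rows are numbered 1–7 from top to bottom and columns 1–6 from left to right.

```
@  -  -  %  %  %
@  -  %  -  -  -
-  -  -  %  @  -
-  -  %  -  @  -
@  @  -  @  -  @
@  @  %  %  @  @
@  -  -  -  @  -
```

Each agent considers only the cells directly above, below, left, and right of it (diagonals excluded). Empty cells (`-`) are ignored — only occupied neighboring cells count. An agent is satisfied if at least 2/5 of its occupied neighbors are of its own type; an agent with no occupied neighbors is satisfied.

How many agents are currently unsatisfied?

(1,1)@ 1/1 ✓
(1,4)% 1/1 ✓
(1,5)% 2/2 ✓
(1,6)% 1/1 ✓
(2,1)@ 1/1 ✓
(2,3)% 0/0 ✓
(3,4)% 0/1 ✗
(3,5)@ 1/2 ✓
(4,3)% 0/0 ✓
(4,5)@ 1/1 ✓
(5,1)@ 2/2 ✓
(5,2)@ 2/2 ✓
(5,4)@ 0/1 ✗
(5,6)@ 1/1 ✓
(6,1)@ 3/3 ✓
(6,2)@ 2/3 ✓
(6,3)% 1/2 ✓
(6,4)% 1/3 ✗
(6,5)@ 2/3 ✓
(6,6)@ 2/2 ✓
(7,1)@ 1/1 ✓
(7,5)@ 1/1 ✓
Unsatisfied: (3,4), (5,4), (6,4) — 3 in total.

3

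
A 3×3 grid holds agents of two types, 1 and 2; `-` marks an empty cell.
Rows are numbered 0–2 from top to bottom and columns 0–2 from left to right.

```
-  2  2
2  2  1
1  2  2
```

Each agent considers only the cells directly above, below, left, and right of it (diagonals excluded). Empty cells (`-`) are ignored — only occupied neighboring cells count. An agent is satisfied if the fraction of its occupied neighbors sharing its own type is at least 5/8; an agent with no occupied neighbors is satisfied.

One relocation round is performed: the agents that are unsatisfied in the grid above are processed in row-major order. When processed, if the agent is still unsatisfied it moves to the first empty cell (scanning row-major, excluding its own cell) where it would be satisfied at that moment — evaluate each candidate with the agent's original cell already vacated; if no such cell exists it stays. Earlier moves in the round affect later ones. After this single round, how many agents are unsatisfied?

3

Initially unsatisfied (in order): (0,2), (1,0), (1,2), (2,0), (2,2).
  (0,2) → (0,0).
  (1,0): now satisfied by earlier moves; stays.
  (1,2): no empty cell satisfies it; stays.
  (2,0): no empty cell satisfies it; stays.
  (2,2): no empty cell satisfies it; stays.
Resulting grid:
2 2 -
2 2 1
1 2 2
Unsatisfied now: (1,2), (2,0), (2,2).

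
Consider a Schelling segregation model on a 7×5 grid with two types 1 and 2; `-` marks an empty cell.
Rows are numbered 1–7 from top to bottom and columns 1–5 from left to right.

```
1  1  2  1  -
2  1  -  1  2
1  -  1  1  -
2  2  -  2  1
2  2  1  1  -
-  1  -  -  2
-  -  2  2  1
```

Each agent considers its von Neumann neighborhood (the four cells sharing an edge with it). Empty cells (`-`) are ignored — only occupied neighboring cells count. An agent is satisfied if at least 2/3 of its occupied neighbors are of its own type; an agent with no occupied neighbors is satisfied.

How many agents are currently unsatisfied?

(1,1)1 1/2 unhappy
(1,2)1 2/3 ok
(1,3)2 0/2 unhappy
(1,4)1 1/2 unhappy
(2,1)2 0/3 unhappy
(2,2)1 1/2 unhappy
(2,4)1 2/3 ok
(2,5)2 0/1 unhappy
(3,1)1 0/2 unhappy
(3,3)1 1/1 ok
(3,4)1 2/3 ok
(4,1)2 2/3 ok
(4,2)2 2/2 ok
(4,4)2 0/3 unhappy
(4,5)1 0/1 unhappy
(5,1)2 2/2 ok
(5,2)2 2/4 unhappy
(5,3)1 1/2 unhappy
(5,4)1 1/2 unhappy
(6,2)1 0/1 unhappy
(6,5)2 0/1 unhappy
(7,3)2 1/1 ok
(7,4)2 1/2 unhappy
(7,5)1 0/2 unhappy
Unsatisfied: (1,1), (1,3), (1,4), (2,1), (2,2), (2,5), (3,1), (4,4), (4,5), (5,2), (5,3), (5,4), (6,2), (6,5), (7,4), (7,5) — 16 in total.

16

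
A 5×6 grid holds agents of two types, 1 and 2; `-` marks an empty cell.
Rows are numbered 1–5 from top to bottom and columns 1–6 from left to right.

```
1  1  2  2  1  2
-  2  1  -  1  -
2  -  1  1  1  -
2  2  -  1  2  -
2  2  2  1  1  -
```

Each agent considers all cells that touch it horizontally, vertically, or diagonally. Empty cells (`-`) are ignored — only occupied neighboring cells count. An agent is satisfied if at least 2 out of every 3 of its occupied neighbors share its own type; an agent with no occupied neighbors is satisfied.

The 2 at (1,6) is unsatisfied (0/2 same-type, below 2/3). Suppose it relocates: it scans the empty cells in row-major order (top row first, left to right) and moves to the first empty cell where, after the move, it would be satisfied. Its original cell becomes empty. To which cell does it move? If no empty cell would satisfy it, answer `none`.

(3,2)

Vacating (1,6). Empty cells in order:
  (2,1): 2/4 same-type → still unsatisfied.
  (2,4): 2/8 same-type → still unsatisfied.
  (2,6): 0/3 same-type → still unsatisfied.
  (3,2): 4/6 same-type → satisfied — stop here.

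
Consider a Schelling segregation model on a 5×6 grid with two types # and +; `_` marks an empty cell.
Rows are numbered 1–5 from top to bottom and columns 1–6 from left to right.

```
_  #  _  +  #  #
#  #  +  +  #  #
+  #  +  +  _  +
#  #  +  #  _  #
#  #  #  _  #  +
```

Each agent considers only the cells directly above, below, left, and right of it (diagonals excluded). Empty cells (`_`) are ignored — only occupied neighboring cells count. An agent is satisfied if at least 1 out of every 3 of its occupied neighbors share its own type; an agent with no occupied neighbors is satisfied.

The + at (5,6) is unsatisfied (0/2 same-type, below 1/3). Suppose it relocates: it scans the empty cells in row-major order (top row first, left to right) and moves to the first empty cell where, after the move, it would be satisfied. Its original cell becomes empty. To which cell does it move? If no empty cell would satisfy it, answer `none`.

(1,3)

Vacating (5,6). Empty cells in order:
  (1,1): 0/2 same-type → still unsatisfied.
  (1,3): 2/3 same-type → satisfied — stop here.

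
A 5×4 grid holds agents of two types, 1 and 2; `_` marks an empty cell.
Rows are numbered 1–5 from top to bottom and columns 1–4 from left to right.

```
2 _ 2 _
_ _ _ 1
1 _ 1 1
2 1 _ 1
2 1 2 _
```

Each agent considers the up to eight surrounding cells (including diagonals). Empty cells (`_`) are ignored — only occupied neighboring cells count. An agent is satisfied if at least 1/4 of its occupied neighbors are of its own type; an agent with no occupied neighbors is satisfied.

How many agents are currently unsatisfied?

(1,1)2 0/0 ok
(1,3)2 0/1 unhappy
(2,4)1 2/3 ok
(3,1)1 1/2 ok
(3,3)1 4/4 ok
(3,4)1 3/3 ok
(4,1)2 1/4 ok
(4,2)1 3/6 ok
(4,4)1 2/3 ok
(5,1)2 1/3 ok
(5,2)1 1/4 ok
(5,3)2 0/3 unhappy
Unsatisfied: (1,3), (5,3) — 2 in total.

2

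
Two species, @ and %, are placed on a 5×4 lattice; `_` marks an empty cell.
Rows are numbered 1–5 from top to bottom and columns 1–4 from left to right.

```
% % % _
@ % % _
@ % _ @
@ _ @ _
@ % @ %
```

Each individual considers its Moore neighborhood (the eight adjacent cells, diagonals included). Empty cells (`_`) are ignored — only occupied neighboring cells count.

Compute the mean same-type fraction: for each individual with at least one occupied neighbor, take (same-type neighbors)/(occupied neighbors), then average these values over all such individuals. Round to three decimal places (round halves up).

0.483

(1,1)% 2/3
(1,2)% 4/5
(1,3)% 3/3
(2,1)@ 1/5
(2,2)% 5/7
(2,3)% 4/5
(3,1)@ 2/4
(3,2)% 2/6
(3,4)@ 1/2
(4,1)@ 2/4
(4,3)@ 2/5
(5,1)@ 1/2
(5,2)% 0/4
(5,3)@ 1/3
(5,4)% 0/2
Sum over 15 individuals: 2/3 + 4/5 + 3/3 + 1/5 + 5/7 + 4/5 + 2/4 + 2/6 + 1/2 + 2/4 + 2/5 + 1/2 + 0/4 + 1/3 + 0/2 = 761/105; mean = 761/105 ÷ 15 = 761/1575 = 0.483174… → 0.483.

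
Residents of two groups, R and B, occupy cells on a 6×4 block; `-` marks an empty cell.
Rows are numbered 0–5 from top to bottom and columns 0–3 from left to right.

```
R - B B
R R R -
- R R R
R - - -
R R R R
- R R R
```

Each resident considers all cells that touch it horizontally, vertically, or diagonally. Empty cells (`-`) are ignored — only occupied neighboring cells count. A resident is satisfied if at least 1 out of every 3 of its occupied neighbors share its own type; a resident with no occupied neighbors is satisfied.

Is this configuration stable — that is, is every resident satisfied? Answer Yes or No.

Yes

Row 0: (0,0)R 2/2 ok · (0,2)B 1/3 ok · (0,3)B 1/2 ok
Row 1: (1,0)R 3/3 ok · (1,1)R 5/6 ok · (1,2)R 4/6 ok
Row 2: (2,1)R 5/5 ok · (2,2)R 4/4 ok · (2,3)R 2/2 ok
Row 3: (3,0)R 3/3 ok
Row 4: (4,0)R 3/3 ok · (4,1)R 5/5 ok · (4,2)R 5/5 ok · (4,3)R 3/3 ok
Row 5: (5,1)R 4/4 ok · (5,2)R 5/5 ok · (5,3)R 3/3 ok
All meet the threshold, so the configuration is stable.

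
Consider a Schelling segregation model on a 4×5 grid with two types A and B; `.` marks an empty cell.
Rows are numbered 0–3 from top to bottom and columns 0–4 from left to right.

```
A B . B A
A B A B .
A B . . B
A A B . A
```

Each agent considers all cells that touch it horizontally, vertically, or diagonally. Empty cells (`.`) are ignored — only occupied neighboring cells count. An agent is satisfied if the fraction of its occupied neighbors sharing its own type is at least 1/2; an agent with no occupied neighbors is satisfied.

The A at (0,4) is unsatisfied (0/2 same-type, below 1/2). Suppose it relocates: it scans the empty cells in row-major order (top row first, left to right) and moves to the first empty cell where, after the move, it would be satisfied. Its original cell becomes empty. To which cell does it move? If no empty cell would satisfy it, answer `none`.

none

Vacating (0,4). Empty cells in order:
  (0,2): 1/5 same-type → still unsatisfied.
  (1,4): 0/3 same-type → still unsatisfied.
  (2,2): 2/6 same-type → still unsatisfied.
  (2,3): 2/5 same-type → still unsatisfied.
  (3,3): 1/3 same-type → still unsatisfied.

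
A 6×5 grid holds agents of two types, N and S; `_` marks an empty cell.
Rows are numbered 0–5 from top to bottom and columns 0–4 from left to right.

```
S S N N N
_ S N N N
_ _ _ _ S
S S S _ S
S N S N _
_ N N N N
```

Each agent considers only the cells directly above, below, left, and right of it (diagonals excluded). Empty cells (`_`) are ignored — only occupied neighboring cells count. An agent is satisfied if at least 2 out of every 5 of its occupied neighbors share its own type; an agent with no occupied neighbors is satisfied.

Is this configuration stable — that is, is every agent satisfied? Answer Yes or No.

(0,0)S 1/1 ok
(0,1)S 2/3 ok
(0,2)N 2/3 ok
(0,3)N 3/3 ok
(0,4)N 2/2 ok
(1,1)S 1/2 ok
(1,2)N 2/3 ok
(1,3)N 3/3 ok
(1,4)N 2/3 ok
(2,4)S 1/2 ok
(3,0)S 2/2 ok
(3,1)S 2/3 ok
(3,2)S 2/2 ok
(3,4)S 1/1 ok
(4,0)S 1/2 ok
(4,1)N 1/4 unhappy
(4,2)S 1/4 unhappy
(4,3)N 1/2 ok
(5,1)N 2/2 ok
(5,2)N 2/3 ok
(5,3)N 3/3 ok
(5,4)N 1/1 ok
For instance (4,1) has only 1/4 same-type neighbors, below 2/5.

No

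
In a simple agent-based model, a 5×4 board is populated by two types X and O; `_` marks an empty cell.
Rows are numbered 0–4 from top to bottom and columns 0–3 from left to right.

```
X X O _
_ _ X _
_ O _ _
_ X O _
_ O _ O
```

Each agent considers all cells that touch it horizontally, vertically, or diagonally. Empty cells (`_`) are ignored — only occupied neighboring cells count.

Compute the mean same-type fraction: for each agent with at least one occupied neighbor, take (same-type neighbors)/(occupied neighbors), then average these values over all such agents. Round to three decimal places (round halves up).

Row 0: (0,0)X 1/1 · (0,1)X 2/3 · (0,2)O 0/2
Row 1: (1,2)X 1/3
Row 2: (2,1)O 1/3
Row 3: (3,1)X 0/3 · (3,2)O 3/4
Row 4: (4,1)O 1/2 · (4,3)O 1/1
Sum over 9 agents: 1/1 + 2/3 + 0/2 + 1/3 + 1/3 + 0/3 + 3/4 + 1/2 + 1/1 = 55/12; mean = 55/12 ÷ 9 = 55/108 = 0.509259… → 0.509.

0.509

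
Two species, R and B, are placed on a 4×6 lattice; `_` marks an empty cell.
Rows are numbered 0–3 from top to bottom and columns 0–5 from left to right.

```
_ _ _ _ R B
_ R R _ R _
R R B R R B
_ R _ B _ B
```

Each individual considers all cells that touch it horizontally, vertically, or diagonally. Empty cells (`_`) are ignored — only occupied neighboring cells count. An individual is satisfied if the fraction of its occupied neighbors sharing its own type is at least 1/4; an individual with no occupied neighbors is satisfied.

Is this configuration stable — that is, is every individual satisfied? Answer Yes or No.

No

Row 0: (0,4)R 1/2 satisfied · (0,5)B 0/2 not
Row 1: (1,1)R 3/4 satisfied · (1,2)R 3/4 satisfied · (1,4)R 3/5 satisfied
Row 2: (2,0)R 3/3 satisfied · (2,1)R 4/5 satisfied · (2,2)B 1/6 not · (2,3)R 3/5 satisfied · (2,4)R 2/5 satisfied · (2,5)B 1/3 satisfied
Row 3: (3,1)R 2/3 satisfied · (3,3)B 1/3 satisfied · (3,5)B 1/2 satisfied
For instance (0,5) has only 0/2 same-type neighbors, below 1/4.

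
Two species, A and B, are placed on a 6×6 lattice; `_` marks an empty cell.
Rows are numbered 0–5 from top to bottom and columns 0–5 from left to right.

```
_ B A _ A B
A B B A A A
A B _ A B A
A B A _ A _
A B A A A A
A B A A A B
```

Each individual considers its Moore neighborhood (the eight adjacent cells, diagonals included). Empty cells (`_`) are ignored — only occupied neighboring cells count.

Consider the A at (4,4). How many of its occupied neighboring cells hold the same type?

Occupied neighbors of (4,4): (3,4)=A, (4,3)=A, (4,5)=A, (5,3)=A, (5,4)=A, (5,5)=B.
Same type (A): 5 of 6.

5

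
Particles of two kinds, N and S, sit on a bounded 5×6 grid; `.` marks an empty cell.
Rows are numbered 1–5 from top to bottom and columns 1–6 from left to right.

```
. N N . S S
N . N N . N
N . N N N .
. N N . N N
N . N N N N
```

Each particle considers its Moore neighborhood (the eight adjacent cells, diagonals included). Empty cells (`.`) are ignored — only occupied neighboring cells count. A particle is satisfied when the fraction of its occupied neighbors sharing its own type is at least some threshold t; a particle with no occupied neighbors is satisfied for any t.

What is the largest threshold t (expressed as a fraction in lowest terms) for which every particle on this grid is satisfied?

1/3

Row 1: (1,2)N 3/3 · (1,3)N 3/3 · (1,5)S 1/3 · (1,6)S 1/2
Row 2: (2,1)N 2/2 · (2,3)N 5/5 · (2,4)N 5/6 · (2,6)N 1/3
Row 3: (3,1)N 2/2 · (3,3)N 5/5 · (3,4)N 6/6 · (3,5)N 5/5
Row 4: (4,2)N 5/5 · (4,3)N 5/5 · (4,5)N 6/6 · (4,6)N 4/4
Row 5: (5,1)N 1/1 · (5,3)N 3/3 · (5,4)N 4/4 · (5,5)N 4/4 · (5,6)N 3/3
The smallest same-type fraction is 1/3 at (1,5), which reduces to 1/3. Any threshold above that leaves this particle unsatisfied.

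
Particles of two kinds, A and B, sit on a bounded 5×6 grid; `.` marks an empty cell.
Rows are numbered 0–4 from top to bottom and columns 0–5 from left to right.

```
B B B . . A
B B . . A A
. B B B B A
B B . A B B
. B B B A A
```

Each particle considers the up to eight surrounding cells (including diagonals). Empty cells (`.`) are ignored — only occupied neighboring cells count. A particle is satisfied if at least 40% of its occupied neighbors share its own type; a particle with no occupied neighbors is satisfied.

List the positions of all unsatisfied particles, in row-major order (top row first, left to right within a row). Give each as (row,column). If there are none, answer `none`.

(3,3), (4,5)

(0,0)B 3/3 ok
(0,1)B 4/4 ok
(0,2)B 2/2 ok
(0,5)A 2/2 ok
(1,0)B 4/4 ok
(1,1)B 6/6 ok
(1,4)A 3/5 ok
(1,5)A 3/4 ok
(2,1)B 5/5 ok
(2,2)B 4/5 ok
(2,3)B 3/5 ok
(2,4)B 3/7 ok
(2,5)A 2/5 ok
(3,0)B 3/3 ok
(3,1)B 5/5 ok
(3,3)A 1/7 unhappy
(3,4)B 4/8 ok
(3,5)B 2/5 ok
(4,1)B 3/3 ok
(4,2)B 3/4 ok
(4,3)B 2/4 ok
(4,4)A 2/5 ok
(4,5)A 1/3 unhappy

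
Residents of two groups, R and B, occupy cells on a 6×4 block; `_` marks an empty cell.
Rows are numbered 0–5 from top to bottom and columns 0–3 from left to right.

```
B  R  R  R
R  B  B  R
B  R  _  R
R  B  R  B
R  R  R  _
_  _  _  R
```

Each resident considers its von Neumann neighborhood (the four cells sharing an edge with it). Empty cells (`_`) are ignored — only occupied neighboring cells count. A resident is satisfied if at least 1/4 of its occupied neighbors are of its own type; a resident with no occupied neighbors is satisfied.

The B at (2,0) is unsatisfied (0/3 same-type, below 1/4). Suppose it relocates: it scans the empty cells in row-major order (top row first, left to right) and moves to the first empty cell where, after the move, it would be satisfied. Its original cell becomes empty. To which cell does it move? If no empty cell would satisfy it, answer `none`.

(2,2)

Vacating (2,0). Empty cells in order:
  (2,2): 1/4 same-type → satisfied — stop here.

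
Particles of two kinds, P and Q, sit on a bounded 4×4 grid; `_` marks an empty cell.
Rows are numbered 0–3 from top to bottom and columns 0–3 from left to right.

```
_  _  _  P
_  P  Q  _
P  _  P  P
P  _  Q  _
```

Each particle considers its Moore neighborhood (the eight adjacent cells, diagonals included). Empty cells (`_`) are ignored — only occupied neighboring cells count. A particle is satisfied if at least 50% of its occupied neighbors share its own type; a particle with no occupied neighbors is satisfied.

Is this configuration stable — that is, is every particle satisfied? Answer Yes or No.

Row 0: (0,3)P 0/1 ✗
Row 1: (1,1)P 2/3 ✓ · (1,2)Q 0/4 ✗
Row 2: (2,0)P 2/2 ✓ · (2,2)P 2/4 ✓ · (2,3)P 1/3 ✗
Row 3: (3,0)P 1/1 ✓ · (3,2)Q 0/2 ✗
For instance (0,3) has only 0/1 same-type neighbors, below 1/2.

No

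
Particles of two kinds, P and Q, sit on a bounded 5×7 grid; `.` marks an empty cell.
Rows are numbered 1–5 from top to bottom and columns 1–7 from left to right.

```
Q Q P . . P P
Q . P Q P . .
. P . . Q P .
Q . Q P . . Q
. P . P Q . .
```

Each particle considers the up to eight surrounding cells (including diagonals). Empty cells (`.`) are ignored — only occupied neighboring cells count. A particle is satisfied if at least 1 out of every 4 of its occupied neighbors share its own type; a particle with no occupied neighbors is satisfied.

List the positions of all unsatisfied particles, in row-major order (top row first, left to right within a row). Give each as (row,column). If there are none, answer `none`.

(4,1), (4,3), (4,7), (5,2), (5,5)

Row 1: (1,1)Q 2/2 satisfied · (1,2)Q 2/4 satisfied · (1,3)P 1/3 satisfied · (1,6)P 2/2 satisfied · (1,7)P 1/1 satisfied
Row 2: (2,1)Q 2/3 satisfied · (2,3)P 2/4 satisfied · (2,4)Q 1/4 satisfied · (2,5)P 2/4 satisfied
Row 3: (3,2)P 1/4 satisfied · (3,5)Q 1/4 satisfied · (3,6)P 1/3 satisfied
Row 4: (4,1)Q 0/2 not · (4,3)Q 0/4 not · (4,4)P 1/4 satisfied · (4,7)Q 0/1 not
Row 5: (5,2)P 0/2 not · (5,4)P 1/3 satisfied · (5,5)Q 0/2 not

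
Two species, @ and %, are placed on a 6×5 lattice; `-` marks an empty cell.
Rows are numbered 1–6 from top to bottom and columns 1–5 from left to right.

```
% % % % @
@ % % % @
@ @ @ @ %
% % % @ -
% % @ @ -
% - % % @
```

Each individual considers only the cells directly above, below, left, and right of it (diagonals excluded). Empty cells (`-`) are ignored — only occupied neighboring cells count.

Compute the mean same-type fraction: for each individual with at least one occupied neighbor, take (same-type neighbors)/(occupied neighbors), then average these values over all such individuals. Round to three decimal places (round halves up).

0.556

Row 1: (1,1)% 1/2 · (1,2)% 3/3 · (1,3)% 3/3 · (1,4)% 2/3 · (1,5)@ 1/2
Row 2: (2,1)@ 1/3 · (2,2)% 2/4 · (2,3)% 3/4 · (2,4)% 2/4 · (2,5)@ 1/3
Row 3: (3,1)@ 2/3 · (3,2)@ 2/4 · (3,3)@ 2/4 · (3,4)@ 2/4 · (3,5)% 0/2
Row 4: (4,1)% 2/3 · (4,2)% 3/4 · (4,3)% 1/4 · (4,4)@ 2/3
Row 5: (5,1)% 3/3 · (5,2)% 2/3 · (5,3)@ 1/4 · (5,4)@ 2/3
Row 6: (6,1)% 1/1 · (6,3)% 1/2 · (6,4)% 1/3 · (6,5)@ 0/1
Sum over 27 individuals: 1/2 + 3/3 + 3/3 + 2/3 + 1/2 + 1/3 + 2/4 + 3/4 + 2/4 + 1/3 + 2/3 + 2/4 + 2/4 + 2/4 + 0/2 + 2/3 + 3/4 + 1/4 + 2/3 + 3/3 + 2/3 + 1/4 + 2/3 + 1/1 + 1/2 + 1/3 + 0/1 = 15; mean = 15 ÷ 27 = 5/9 = 0.555555… → 0.556.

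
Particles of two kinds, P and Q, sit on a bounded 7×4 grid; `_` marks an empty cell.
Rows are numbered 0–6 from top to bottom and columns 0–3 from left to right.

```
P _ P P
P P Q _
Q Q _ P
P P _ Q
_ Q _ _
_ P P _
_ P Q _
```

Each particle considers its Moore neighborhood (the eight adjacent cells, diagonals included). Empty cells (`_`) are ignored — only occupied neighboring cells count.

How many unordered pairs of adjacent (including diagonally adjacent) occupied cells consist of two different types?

Scan each occupied cell's neighbors to the right and below (and the two forward diagonals) so each pair is counted once.
From row 0: 2 unlike of 6 pairs (running 2/6).
From row 1: 6 unlike of 8 pairs (running 8/14).
From row 2: 5 unlike of 6 pairs (running 13/20).
From row 3: 2 unlike of 3 pairs (running 15/23).
From row 4: 2 unlike of 2 pairs (running 17/25).
From row 5: 2 unlike of 5 pairs (running 19/30).
From row 6: 1 unlike of 1 pairs (running 20/31).
Total adjacent occupied pairs: 31; unlike-type pairs: 20.

20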